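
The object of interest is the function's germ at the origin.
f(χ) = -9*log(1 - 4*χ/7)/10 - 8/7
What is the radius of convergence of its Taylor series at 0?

The radius of convergence is 7/4.

Branch term (-9/10)*log(1 - χ/(7/4)): its argument vanishes at χ = 7/4, a logarithmic branch point, modulus 7/4.
The radius of convergence is the smallest modulus among the singular points: 7/4.


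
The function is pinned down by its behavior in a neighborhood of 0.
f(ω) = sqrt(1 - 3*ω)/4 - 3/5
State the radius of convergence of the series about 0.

Branch term (1/4)*sqrt(1 - ω/(1/3)): its argument vanishes at ω = 1/3, a square-root branch point, modulus 1/3.
The radius of convergence is the smallest modulus among the singular points: 1/3.

The radius of convergence is 1/3.


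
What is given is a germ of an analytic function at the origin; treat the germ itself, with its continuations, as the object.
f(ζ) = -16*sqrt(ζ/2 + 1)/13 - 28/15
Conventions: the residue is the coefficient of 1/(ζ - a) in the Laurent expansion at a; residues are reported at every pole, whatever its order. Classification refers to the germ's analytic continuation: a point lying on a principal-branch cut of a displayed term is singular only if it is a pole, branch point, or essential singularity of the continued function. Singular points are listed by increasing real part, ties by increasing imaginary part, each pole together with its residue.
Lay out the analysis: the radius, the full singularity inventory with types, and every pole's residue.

Branch term (-16/13)*sqrt(1 - ζ/(-2)): its argument vanishes at ζ = -2, a square-root branch point, modulus 2.
The radius of convergence is the smallest modulus among the singular points: 2.

Radius of convergence at 0: 2.
At -2: an algebraic (square-root) branch point.


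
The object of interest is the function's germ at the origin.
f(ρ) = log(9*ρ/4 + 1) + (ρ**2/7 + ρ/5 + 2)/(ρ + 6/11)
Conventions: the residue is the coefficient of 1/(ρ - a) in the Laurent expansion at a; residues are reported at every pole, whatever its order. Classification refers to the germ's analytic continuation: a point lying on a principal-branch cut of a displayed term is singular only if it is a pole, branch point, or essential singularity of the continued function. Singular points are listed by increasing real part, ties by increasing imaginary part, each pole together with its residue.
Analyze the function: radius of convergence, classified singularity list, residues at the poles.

Radius of convergence at 0: 4/9.
At -6/11: a pole of order 1; residue 8188/4235.
At -4/9: a logarithmic branch point.

Denominator factor (ρ + 6/11): pole of order 1 at -6/11, modulus 6/11.
Branch term (1)*log(1 - ρ/(-4/9)): its argument vanishes at ρ = -4/9, a logarithmic branch point, modulus 4/9.
The radius of convergence is the smallest modulus among the singular points: 4/9.
The branch term is analytic at -6/11 and contributes nothing to the residue; only the rational part matters.
At the order-1 pole -6/11 set g(ρ) = (ρ - (-6/11))*(rational part) = ρ**2/7 + ρ/5 + 2.
Simple pole: residue = g(a) at a = -6/11, which is 8188/4235.
List the singular points by increasing real part (a conjugate pair: the negative imaginary part first).


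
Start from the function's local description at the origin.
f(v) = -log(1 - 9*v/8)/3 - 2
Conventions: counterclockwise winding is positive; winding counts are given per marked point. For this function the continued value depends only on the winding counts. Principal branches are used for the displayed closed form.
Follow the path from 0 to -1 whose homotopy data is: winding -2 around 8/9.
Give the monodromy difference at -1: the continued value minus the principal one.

The rational part is single-valued and drops out of the difference; each branch term changes only by its own monodromy.
(-1/3)*log(1 - v/(8/9)): each positive loop around 8/9 adds 2*pi*i to the log, so winding -2 contributes (-1/3)*(-2)*2*pi*i = (4/3)*pi*i.
Summing the contributions at v = -1 gives (4/3)*pi*i.

Continued minus principal equals (4/3)*pi*i.


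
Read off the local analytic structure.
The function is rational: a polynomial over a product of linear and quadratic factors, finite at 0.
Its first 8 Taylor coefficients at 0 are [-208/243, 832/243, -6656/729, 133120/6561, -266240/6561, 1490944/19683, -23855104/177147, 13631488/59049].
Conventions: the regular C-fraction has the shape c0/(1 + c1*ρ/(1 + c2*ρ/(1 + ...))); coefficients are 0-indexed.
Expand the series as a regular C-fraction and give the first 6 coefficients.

Taylor coefficients (read off): a_0 = -208/243, a_1 = 832/243, a_2 = -6656/729, a_3 = 133120/6561, a_4 = -266240/6561, a_5 = 1490944/19683.
c0 = a_0 = -208/243. Peel one level at a time: if S = 1 + c*ρ/S' with S'(0) = 1, then c is the ρ-coefficient of S and S' = c*ρ/(S - 1).
S_1 = c0/f = 1 + (4)*ρ + (16/3)*ρ^2 + ...; c1 = 4.
S_2 = c1*ρ/(S_1 - 1) = 1 + (-4/3)*ρ + (32/27)*ρ^2 + ...; c2 = -4/3.
S_3 = c2*ρ/(S_2 - 1) = 1 + (8/9)*ρ + (16/81)*ρ^2 + ...; c3 = 8/9.
S_4 = c3*ρ/(S_3 - 1) = 1 + (-2/9)*ρ + (4/27)*ρ^2 + ...; c4 = -2/9.
S_5 = c4*ρ/(S_4 - 1) = 1 + (2/3)*ρ + ...; c5 = 2/3.

The regular C-fraction coefficients are [-208/243, 4, -4/3, 8/9, -2/9, 2/3].


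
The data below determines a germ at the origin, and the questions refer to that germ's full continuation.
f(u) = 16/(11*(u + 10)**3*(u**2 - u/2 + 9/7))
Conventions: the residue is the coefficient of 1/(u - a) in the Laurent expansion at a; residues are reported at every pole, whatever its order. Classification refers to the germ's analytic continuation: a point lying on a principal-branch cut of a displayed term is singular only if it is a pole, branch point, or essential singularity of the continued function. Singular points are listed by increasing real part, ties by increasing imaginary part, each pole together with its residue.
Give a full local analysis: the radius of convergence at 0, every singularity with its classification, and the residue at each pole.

Radius of convergence at 0: (3/7)*sqrt(7).
At -10: a pole of order 3; residue 430759/1132534656.
At (1/4) - ((1/28)*sqrt(959))*i: a pole of order 1; residue (-430759/2265069312) + ((5703551/310314495744)*sqrt(959))*i.
At (1/4) + ((1/28)*sqrt(959))*i: a pole of order 1; residue (-430759/2265069312) - ((5703551/310314495744)*sqrt(959))*i.

Denominator factor (u**2 - u/2 + 9/7): discriminant -137/28, complex-conjugate roots (1/4) + ((1/28)*sqrt(959))*i and (1/4) - ((1/28)*sqrt(959))*i; poles of order 1, moduli (3/7)*sqrt(7) and (3/7)*sqrt(7).
Denominator factor (u + 10)^3: pole of order 3 at -10, modulus 10.
The radius of convergence is the smallest modulus among the singular points: (3/7)*sqrt(7).
At the order-3 pole -10 set g(u) = (u - (-10))^3*f(u) = 16/(11*(u**2 - u/2 + 9/7)).
Order-3 pole: residue = g''(a)/2; g''(-10) = 430759/566267328, so the residue is 430759/1132534656.
The factor u**2 - u/2 + 9/7 splits as (u - a)(u - a') with a = (1/4) - ((1/28)*sqrt(959))*i, a' = (1/4) + ((1/28)*sqrt(959))*i. At the order-1 pole a set g(u) = (u - a)*f(u) = [16/(11*(u + 10)**3)] / (u - a').
Simple pole: residue = g(a) at a = (1/4) - ((1/28)*sqrt(959))*i, which is (-430759/2265069312) + ((5703551/310314495744)*sqrt(959))*i.
The factor u**2 - u/2 + 9/7 splits as (u - a)(u - a') with a = (1/4) + ((1/28)*sqrt(959))*i, a' = (1/4) - ((1/28)*sqrt(959))*i. At the order-1 pole a set g(u) = (u - a)*f(u) = [16/(11*(u + 10)**3)] / (u - a').
Simple pole: residue = g(a) at a = (1/4) + ((1/28)*sqrt(959))*i, which is (-430759/2265069312) - ((5703551/310314495744)*sqrt(959))*i.
List the singular points by increasing real part (a conjugate pair: the negative imaginary part first).


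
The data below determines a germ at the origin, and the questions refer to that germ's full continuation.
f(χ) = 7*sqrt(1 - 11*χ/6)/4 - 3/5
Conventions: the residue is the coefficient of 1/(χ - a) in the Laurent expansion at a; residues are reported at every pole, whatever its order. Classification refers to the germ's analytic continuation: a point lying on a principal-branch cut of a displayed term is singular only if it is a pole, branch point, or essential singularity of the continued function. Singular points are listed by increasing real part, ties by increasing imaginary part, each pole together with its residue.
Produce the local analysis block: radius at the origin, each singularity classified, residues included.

Branch term (7/4)*sqrt(1 - χ/(6/11)): its argument vanishes at χ = 6/11, a square-root branch point, modulus 6/11.
The radius of convergence is the smallest modulus among the singular points: 6/11.

Radius of convergence at 0: 6/11.
At 6/11: an algebraic (square-root) branch point.


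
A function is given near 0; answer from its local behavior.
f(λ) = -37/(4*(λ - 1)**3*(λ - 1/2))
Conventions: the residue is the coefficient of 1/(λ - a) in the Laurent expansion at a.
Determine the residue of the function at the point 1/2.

The residue is 74.

At the order-1 pole 1/2 set g(λ) = (λ - (1/2))*f(λ) = -37/(4*(λ - 1)**3).
Simple pole: residue = g(a) at a = 1/2, which is 74.


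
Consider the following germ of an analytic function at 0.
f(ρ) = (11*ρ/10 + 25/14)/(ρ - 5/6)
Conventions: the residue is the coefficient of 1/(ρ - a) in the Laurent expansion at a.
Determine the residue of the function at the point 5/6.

At the order-1 pole 5/6 set g(ρ) = (ρ - (5/6))*f(ρ) = 11*ρ/10 + 25/14.
Simple pole: residue = g(a) at a = 5/6, which is 227/84.

The residue is 227/84.


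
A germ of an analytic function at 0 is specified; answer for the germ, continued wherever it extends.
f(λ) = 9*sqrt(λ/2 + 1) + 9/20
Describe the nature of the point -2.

The point is an algebraic (square-root) branch point.

The term (9)*sqrt(1 - λ/(-2)) has argument 1 - -2/(-2) = 0 at -2: a square-root (algebraic, two-sheeted) branch point; the remaining terms are analytic or single-valued there.


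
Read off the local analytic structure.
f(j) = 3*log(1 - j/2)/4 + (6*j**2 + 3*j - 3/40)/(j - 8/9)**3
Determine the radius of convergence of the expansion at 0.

Denominator factor (j - 8/9)^3: pole of order 3 at 8/9, modulus 8/9.
Branch term (3/4)*log(1 - j/(2)): its argument vanishes at j = 2, a logarithmic branch point, modulus 2.
The radius of convergence is the smallest modulus among the singular points: 8/9.

The radius of convergence is 8/9.


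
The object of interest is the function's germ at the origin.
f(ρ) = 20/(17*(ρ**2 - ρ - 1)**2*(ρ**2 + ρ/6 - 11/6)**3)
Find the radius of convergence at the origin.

The radius of convergence is -1/2 + (1/2)*sqrt(5).

Denominator factor (ρ**2 + ρ/6 - 11/6)^3: discriminant 265/36, real irrational roots -1/12 + (1/12)*sqrt(265) and -1/12 - (1/12)*sqrt(265); poles of order 3, moduli -1/12 + (1/12)*sqrt(265) and 1/12 + (1/12)*sqrt(265).
Denominator factor (ρ**2 - ρ - 1)^2: discriminant 5, real irrational roots 1/2 + (1/2)*sqrt(5) and 1/2 - (1/2)*sqrt(5); poles of order 2, moduli 1/2 + (1/2)*sqrt(5) and -1/2 + (1/2)*sqrt(5).
The radius of convergence is the smallest modulus among the singular points: -1/2 + (1/2)*sqrt(5).


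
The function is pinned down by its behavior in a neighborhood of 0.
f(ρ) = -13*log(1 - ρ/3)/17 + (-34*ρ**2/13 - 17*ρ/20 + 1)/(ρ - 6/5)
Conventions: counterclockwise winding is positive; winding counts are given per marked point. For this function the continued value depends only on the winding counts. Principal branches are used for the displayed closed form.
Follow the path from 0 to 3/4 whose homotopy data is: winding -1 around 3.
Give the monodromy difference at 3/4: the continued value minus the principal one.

The rational part is single-valued and drops out of the difference; each branch term changes only by its own monodromy.
(-13/17)*log(1 - ρ/(3)): each positive loop around 3 adds 2*pi*i to the log, so winding -1 contributes (-13/17)*(-1)*2*pi*i = (26/17)*pi*i.
Summing the contributions at ρ = 3/4 gives (26/17)*pi*i.

Continued minus principal equals (26/17)*pi*i.


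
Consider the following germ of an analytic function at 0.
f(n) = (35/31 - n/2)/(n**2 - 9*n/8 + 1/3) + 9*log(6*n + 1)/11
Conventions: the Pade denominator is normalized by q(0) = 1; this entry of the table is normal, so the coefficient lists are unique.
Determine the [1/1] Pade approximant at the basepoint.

Taylor coefficients needed (expand at 0): a_0 = 105/31, a_1 = 40485/2728, a_2 = 188343/21824.
Write the denominator as Q(n) = 1 + q1*n. Requiring Q*f - P = O(n^3) with deg P <= 1 kills the coefficients of n^2..n^2 in Q*f:
  n^2: a_2 + q1*a_1 = 0, i.e. 188343/21824 + (40485/2728)*q1 = 0.
Solving this linear system: q1 = -62781/107960.
The numerator is Q*f truncated at degree 1: P0 = a_0 = 105/31; P1 = a_1 + q1*a_0 = 23691651/1840718.

The Pade approximant has numerator coefficients [105/31, 23691651/1840718]; denominator coefficients [1, -62781/107960].


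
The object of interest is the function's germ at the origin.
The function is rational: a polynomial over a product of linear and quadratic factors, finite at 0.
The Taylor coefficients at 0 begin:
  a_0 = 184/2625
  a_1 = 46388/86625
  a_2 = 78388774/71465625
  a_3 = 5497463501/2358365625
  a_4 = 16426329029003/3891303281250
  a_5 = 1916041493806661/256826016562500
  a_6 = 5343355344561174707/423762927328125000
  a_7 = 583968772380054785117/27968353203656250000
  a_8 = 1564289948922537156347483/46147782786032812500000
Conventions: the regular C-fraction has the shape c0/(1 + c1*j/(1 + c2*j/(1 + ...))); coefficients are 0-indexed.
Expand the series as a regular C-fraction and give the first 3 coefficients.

Taylor coefficients (read off): a_0 = 184/2625, a_1 = 46388/86625, a_2 = 78388774/71465625.
c0 = a_0 = 184/2625. Peel one level at a time: if S = 1 + c*j/S' with S'(0) = 1, then c is the j-coefficient of S and S' = c*j/(S - 1).
S_1 = c0/f = 1 + (-11597/1518)*j + (68355259/1600225)*j^2 + ...; c1 = -11597/1518.
S_2 = c1*j/(S_1 - 1) = 1 + (410131554/73351025)*j + ...; c2 = 410131554/73351025.

The regular C-fraction coefficients are [184/2625, -11597/1518, 410131554/73351025].


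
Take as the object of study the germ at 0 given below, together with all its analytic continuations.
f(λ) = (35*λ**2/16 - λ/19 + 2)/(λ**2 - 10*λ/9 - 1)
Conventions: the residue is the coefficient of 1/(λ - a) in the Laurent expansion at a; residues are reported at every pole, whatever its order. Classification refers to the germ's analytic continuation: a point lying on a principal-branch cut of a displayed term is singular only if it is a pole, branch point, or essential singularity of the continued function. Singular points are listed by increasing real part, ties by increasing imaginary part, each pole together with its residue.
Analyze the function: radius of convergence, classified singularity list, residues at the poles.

Denominator factor (λ**2 - 10*λ/9 - 1): discriminant 424/81, real irrational roots 5/9 + (1/9)*sqrt(106) and 5/9 - (1/9)*sqrt(106); poles of order 1, moduli 5/9 + (1/9)*sqrt(106) and -5/9 + (1/9)*sqrt(106).
The radius of convergence is the smallest modulus among the singular points: -5/9 + (1/9)*sqrt(106).
The factor λ**2 - 10*λ/9 - 1 splits as (λ - a)(λ - a') with a = 5/9 - (1/9)*sqrt(106), a' = 5/9 + (1/9)*sqrt(106). At the order-1 pole a set g(λ) = (λ - a)*f(λ) = [35*λ**2/16 - λ/19 + 2] / (λ - a').
Simple pole: residue = g(a) at a = 5/9 - (1/9)*sqrt(106), which is 3253/2736 - (135643/580032)*sqrt(106).
The factor λ**2 - 10*λ/9 - 1 splits as (λ - a)(λ - a') with a = 5/9 + (1/9)*sqrt(106), a' = 5/9 - (1/9)*sqrt(106). At the order-1 pole a set g(λ) = (λ - a)*f(λ) = [35*λ**2/16 - λ/19 + 2] / (λ - a').
Simple pole: residue = g(a) at a = 5/9 + (1/9)*sqrt(106), which is 3253/2736 + (135643/580032)*sqrt(106).
List the singular points by increasing real part (a conjugate pair: the negative imaginary part first).

Radius of convergence at 0: -5/9 + (1/9)*sqrt(106).
At 5/9 - (1/9)*sqrt(106): a pole of order 1; residue 3253/2736 - (135643/580032)*sqrt(106).
At 5/9 + (1/9)*sqrt(106): a pole of order 1; residue 3253/2736 + (135643/580032)*sqrt(106).


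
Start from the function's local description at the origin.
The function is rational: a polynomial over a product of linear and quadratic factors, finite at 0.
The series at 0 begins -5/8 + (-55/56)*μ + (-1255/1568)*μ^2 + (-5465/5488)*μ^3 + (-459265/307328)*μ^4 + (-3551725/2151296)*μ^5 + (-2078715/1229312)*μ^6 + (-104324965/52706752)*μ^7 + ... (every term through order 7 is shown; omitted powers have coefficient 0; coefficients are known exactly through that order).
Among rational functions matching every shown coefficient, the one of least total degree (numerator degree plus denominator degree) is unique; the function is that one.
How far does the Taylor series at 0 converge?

No rational of total degree below 6 reproduces all 8 coefficients; solving the [0/6] Pade equations on them gives f(μ) = -5/(2*(μ - 1)**2*(μ**2 + 3*μ/7 + 2)**2), whose expansion matches every shown term.
Denominator factor (μ - 1)^2: pole of order 2 at 1, modulus 1.
Denominator factor (μ**2 + 3*μ/7 + 2)^2: discriminant -383/49, complex-conjugate roots (-3/14) + ((1/14)*sqrt(383))*i and (-3/14) - ((1/14)*sqrt(383))*i; poles of order 2, moduli sqrt(2) and sqrt(2).
The radius of convergence is the smallest modulus among the singular points: 1.

The radius of convergence is 1.


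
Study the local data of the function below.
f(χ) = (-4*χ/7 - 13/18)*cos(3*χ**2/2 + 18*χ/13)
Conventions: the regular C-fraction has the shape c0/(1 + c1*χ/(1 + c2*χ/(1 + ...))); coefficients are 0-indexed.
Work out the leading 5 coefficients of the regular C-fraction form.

Taylor coefficients (expand at 0): a_0 = -13/18, a_1 = -4/7, a_2 = 9/13, a_3 = 4845/2366, a_4 = 464743/246064.
c0 = a_0 = -13/18. Peel one level at a time: if S = 1 + c*χ/S' with S'(0) = 1, then c is the χ-coefficient of S and S' = c*χ/(S - 1).
S_1 = c0/f = 1 + (-72/91)*χ + (13122/8281)*χ^2 + ...; c1 = -72/91.
S_2 = c1*χ/(S_1 - 1) = 1 + (729/364)*χ + (13659/2704)*χ^2 + ...; c2 = 729/364.
S_3 = c2*χ/(S_2 - 1) = 1 + (-31871/12636)*χ + (-81798269/159668496)*χ^2 + ...; c3 = -31871/12636.
S_4 = c3*χ/(S_3 - 1) = 1 + (-11685467/57531708)*χ + ...; c4 = -11685467/57531708.

The regular C-fraction coefficients are [-13/18, -72/91, 729/364, -31871/12636, -11685467/57531708].


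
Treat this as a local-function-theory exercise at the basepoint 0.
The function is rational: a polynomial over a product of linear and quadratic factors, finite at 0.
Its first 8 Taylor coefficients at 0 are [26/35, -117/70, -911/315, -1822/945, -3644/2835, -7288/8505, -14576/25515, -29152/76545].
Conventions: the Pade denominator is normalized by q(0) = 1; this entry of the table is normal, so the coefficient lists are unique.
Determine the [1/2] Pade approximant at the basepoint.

The Pade approximant has numerator coefficients [26/35, -262873/100590]; denominator coefficients [1, -1822/1437, 58304/56043].

Taylor coefficients needed (read off): a_0 = 26/35, a_1 = -117/70, a_2 = -911/315, a_3 = -1822/945.
Write the denominator as Q(α) = 1 + q1*α + q2*α^2. Requiring Q*f - P = O(α^4) with deg P <= 1 kills the coefficients of α^2..α^3 in Q*f:
  α^2: a_2 + q1*a_1 + q2*a_0 = 0, i.e. -911/315 + (-117/70)*q1 + (26/35)*q2 = 0.
  α^3: a_3 + q1*a_2 + q2*a_1 = 0, i.e. -1822/945 + (-911/315)*q1 + (-117/70)*q2 = 0.
Solving this linear system: q1 = -1822/1437, q2 = 58304/56043.
The numerator is Q*f truncated at degree 1: P0 = a_0 = 26/35; P1 = a_1 + q1*a_0 = -262873/100590.


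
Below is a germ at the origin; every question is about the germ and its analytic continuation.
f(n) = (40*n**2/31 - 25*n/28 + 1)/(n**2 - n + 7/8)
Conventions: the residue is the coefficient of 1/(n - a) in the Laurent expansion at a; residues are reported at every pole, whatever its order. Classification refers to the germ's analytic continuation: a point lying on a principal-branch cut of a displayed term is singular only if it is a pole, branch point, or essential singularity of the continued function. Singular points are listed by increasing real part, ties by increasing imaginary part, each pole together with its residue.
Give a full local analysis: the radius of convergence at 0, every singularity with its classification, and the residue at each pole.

Radius of convergence at 0: (1/4)*sqrt(14).
At (1/2) - ((1/4)*sqrt(10))*i: a pole of order 1; residue (345/1736) + ((121/8680)*sqrt(10))*i.
At (1/2) + ((1/4)*sqrt(10))*i: a pole of order 1; residue (345/1736) - ((121/8680)*sqrt(10))*i.

Denominator factor (n**2 - n + 7/8): discriminant -5/2, complex-conjugate roots (1/2) + ((1/4)*sqrt(10))*i and (1/2) - ((1/4)*sqrt(10))*i; poles of order 1, moduli (1/4)*sqrt(14) and (1/4)*sqrt(14).
The radius of convergence is the smallest modulus among the singular points: (1/4)*sqrt(14).
The factor n**2 - n + 7/8 splits as (n - a)(n - a') with a = (1/2) - ((1/4)*sqrt(10))*i, a' = (1/2) + ((1/4)*sqrt(10))*i. At the order-1 pole a set g(n) = (n - a)*f(n) = [40*n**2/31 - 25*n/28 + 1] / (n - a').
Simple pole: residue = g(a) at a = (1/2) - ((1/4)*sqrt(10))*i, which is (345/1736) + ((121/8680)*sqrt(10))*i.
The factor n**2 - n + 7/8 splits as (n - a)(n - a') with a = (1/2) + ((1/4)*sqrt(10))*i, a' = (1/2) - ((1/4)*sqrt(10))*i. At the order-1 pole a set g(n) = (n - a)*f(n) = [40*n**2/31 - 25*n/28 + 1] / (n - a').
Simple pole: residue = g(a) at a = (1/2) + ((1/4)*sqrt(10))*i, which is (345/1736) - ((121/8680)*sqrt(10))*i.
List the singular points by increasing real part (a conjugate pair: the negative imaginary part first).


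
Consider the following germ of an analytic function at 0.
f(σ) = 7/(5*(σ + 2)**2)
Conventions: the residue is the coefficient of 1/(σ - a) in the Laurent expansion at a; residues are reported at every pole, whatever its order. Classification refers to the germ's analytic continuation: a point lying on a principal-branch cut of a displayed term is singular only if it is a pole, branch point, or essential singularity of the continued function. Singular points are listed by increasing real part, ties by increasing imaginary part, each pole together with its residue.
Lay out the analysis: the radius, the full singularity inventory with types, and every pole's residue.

Radius of convergence at 0: 2.
At -2: a pole of order 2; residue 0.

Denominator factor (σ + 2)^2: pole of order 2 at -2, modulus 2.
The radius of convergence is the smallest modulus among the singular points: 2.
At the order-2 pole -2 set g(σ) = (σ - (-2))^2*f(σ) = 7/5.
Order-2 pole: residue = g'(a); g'(-2) = 0, so the residue is 0.


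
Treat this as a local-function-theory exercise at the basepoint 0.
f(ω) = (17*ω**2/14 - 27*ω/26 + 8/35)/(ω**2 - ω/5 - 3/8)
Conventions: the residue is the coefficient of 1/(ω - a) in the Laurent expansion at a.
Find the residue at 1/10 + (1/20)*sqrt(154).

The factor ω**2 - ω/5 - 3/8 splits as (ω - a)(ω - a') with a = 1/10 + (1/20)*sqrt(154), a' = 1/10 - (1/20)*sqrt(154). At the order-1 pole a set g(ω) = (ω - a)*f(ω) = [17*ω**2/14 - 27*ω/26 + 8/35] / (ω - a').
Simple pole: residue = g(a) at a = 1/10 + (1/20)*sqrt(154), which is -181/455 + (21999/560560)*sqrt(154).

The residue is -181/455 + (21999/560560)*sqrt(154).


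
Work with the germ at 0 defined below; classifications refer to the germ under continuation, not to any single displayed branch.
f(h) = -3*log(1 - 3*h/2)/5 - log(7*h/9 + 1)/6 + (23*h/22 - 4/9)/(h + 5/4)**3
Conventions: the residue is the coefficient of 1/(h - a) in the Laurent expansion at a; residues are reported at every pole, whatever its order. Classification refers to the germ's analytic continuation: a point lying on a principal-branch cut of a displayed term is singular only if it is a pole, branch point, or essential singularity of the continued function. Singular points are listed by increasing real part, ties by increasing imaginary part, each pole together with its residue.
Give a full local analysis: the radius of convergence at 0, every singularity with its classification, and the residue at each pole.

Denominator factor (h + 5/4)^3: pole of order 3 at -5/4, modulus 5/4.
Branch term (-1/6)*log(1 - h/(-9/7)): its argument vanishes at h = -9/7, a logarithmic branch point, modulus 9/7.
Branch term (-3/5)*log(1 - h/(2/3)): its argument vanishes at h = 2/3, a logarithmic branch point, modulus 2/3.
The radius of convergence is the smallest modulus among the singular points: 2/3.
The branch terms are analytic at -5/4 and contribute nothing to the residue; only the rational part matters.
At the order-3 pole -5/4 set g(h) = (h - (-5/4))^3*(rational part) = 23*h/22 - 4/9.
Order-3 pole: residue = g''(a)/2; g''(-5/4) = 0, so the residue is 0.
List the singular points by increasing real part (a conjugate pair: the negative imaginary part first).

Radius of convergence at 0: 2/3.
At -9/7: a logarithmic branch point.
At -5/4: a pole of order 3; residue 0.
At 2/3: a logarithmic branch point.


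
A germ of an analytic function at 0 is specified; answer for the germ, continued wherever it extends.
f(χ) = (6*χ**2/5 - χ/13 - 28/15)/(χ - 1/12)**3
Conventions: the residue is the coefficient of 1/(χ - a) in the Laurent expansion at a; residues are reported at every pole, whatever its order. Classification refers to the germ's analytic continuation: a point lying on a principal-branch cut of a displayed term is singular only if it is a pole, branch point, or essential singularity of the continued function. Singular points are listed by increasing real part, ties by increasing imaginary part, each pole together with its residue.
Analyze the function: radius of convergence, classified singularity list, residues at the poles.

Denominator factor (χ - 1/12)^3: pole of order 3 at 1/12, modulus 1/12.
The radius of convergence is the smallest modulus among the singular points: 1/12.
At the order-3 pole 1/12 set g(χ) = (χ - (1/12))^3*f(χ) = 6*χ**2/5 - χ/13 - 28/15.
Order-3 pole: residue = g''(a)/2; g''(1/12) = 12/5, so the residue is 6/5.

Radius of convergence at 0: 1/12.
At 1/12: a pole of order 3; residue 6/5.


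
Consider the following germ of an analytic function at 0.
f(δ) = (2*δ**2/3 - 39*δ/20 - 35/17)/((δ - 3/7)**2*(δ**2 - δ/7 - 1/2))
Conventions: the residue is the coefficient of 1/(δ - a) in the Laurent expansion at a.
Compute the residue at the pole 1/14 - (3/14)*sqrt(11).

The factor δ**2 - δ/7 - 1/2 splits as (δ - a)(δ - a') with a = 1/14 - (3/14)*sqrt(11), a' = 1/14 + (3/14)*sqrt(11). At the order-1 pole a set g(δ) = (δ - a)*f(δ) = [(2*δ**2/3 - 39*δ/20 - 35/17)/(δ - 3/7)**2] / (δ - a').
Simple pole: residue = g(a) at a = 1/14 - (3/14)*sqrt(11), which is -4082589/465460 + (126490777/46080540)*sqrt(11).

The residue is -4082589/465460 + (126490777/46080540)*sqrt(11).


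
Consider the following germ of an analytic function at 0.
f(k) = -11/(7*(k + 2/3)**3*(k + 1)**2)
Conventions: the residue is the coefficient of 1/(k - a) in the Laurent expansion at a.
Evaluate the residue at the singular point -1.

At the order-2 pole -1 set g(k) = (k - (-1))^2*f(k) = -11/(7*(k + 2/3)**3).
Order-2 pole: residue = g'(a); g'(-1) = 2673/7, so the residue is 2673/7.

The residue is 2673/7.


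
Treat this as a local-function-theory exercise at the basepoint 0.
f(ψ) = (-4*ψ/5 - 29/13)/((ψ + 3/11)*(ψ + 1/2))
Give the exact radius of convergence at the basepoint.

The radius of convergence is 3/11.

Denominator factor (ψ + 3/11): pole of order 1 at -3/11, modulus 3/11.
Denominator factor (ψ + 1/2): pole of order 1 at -1/2, modulus 1/2.
The radius of convergence is the smallest modulus among the singular points: 3/11.


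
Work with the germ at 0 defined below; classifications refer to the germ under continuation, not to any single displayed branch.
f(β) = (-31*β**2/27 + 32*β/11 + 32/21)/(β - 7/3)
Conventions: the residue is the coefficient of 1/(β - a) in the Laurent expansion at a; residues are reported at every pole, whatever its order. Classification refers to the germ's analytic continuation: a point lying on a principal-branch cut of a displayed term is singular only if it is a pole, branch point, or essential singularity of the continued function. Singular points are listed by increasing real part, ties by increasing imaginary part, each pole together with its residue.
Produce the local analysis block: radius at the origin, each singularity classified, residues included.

Radius of convergence at 0: 7/3.
At 7/3: a pole of order 1; residue 38557/18711.

Denominator factor (β - 7/3): pole of order 1 at 7/3, modulus 7/3.
The radius of convergence is the smallest modulus among the singular points: 7/3.
At the order-1 pole 7/3 set g(β) = (β - (7/3))*f(β) = -31*β**2/27 + 32*β/11 + 32/21.
Simple pole: residue = g(a) at a = 7/3, which is 38557/18711.


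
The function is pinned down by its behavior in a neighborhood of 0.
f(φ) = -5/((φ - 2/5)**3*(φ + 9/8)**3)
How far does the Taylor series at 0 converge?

The radius of convergence is 2/5.

Denominator factor (φ + 9/8)^3: pole of order 3 at -9/8, modulus 9/8.
Denominator factor (φ - 2/5)^3: pole of order 3 at 2/5, modulus 2/5.
The radius of convergence is the smallest modulus among the singular points: 2/5.


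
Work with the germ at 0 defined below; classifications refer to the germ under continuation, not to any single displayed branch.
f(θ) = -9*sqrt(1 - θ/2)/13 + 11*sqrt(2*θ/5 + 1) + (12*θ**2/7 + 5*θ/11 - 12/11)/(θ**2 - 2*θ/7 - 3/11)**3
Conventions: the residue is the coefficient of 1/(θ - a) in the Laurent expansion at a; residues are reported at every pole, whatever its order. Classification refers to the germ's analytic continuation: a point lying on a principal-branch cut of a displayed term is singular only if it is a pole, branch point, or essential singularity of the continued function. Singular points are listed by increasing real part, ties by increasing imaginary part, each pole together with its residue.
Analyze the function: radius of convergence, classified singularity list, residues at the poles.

Radius of convergence at 0: -1/7 + (1/77)*sqrt(1738).
At -5/2: an algebraic (square-root) branch point.
At 1/7 - (1/77)*sqrt(1738): a pole of order 3; residue (7067907/63108992)*sqrt(1738).
At 1/7 + (1/77)*sqrt(1738): a pole of order 3; residue -(7067907/63108992)*sqrt(1738).
At 2: an algebraic (square-root) branch point.

Denominator factor (θ**2 - 2*θ/7 - 3/11)^3: discriminant 632/539, real irrational roots 1/7 + (1/77)*sqrt(1738) and 1/7 - (1/77)*sqrt(1738); poles of order 3, moduli 1/7 + (1/77)*sqrt(1738) and -1/7 + (1/77)*sqrt(1738).
Branch term (-9/13)*sqrt(1 - θ/(2)): its argument vanishes at θ = 2, a square-root branch point, modulus 2.
Branch term (11)*sqrt(1 - θ/(-5/2)): its argument vanishes at θ = -5/2, a square-root branch point, modulus 5/2.
The radius of convergence is the smallest modulus among the singular points: -1/7 + (1/77)*sqrt(1738).
The branch terms are analytic at 1/7 - (1/77)*sqrt(1738) and contribute nothing to the residue; only the rational part matters.
The factor θ**2 - 2*θ/7 - 3/11 splits as (θ - a)(θ - a') with a = 1/7 - (1/77)*sqrt(1738), a' = 1/7 + (1/77)*sqrt(1738). At the order-3 pole a set g(θ) = (θ - a)^3*(rational part) = [12*θ**2/7 + 5*θ/11 - 12/11] / (θ - a')^3.
Order-3 pole: residue = g''(a)/2; g''(1/7 - (1/77)*sqrt(1738)) = (7067907/31554496)*sqrt(1738), so the residue is (7067907/63108992)*sqrt(1738).
The branch terms are analytic at 1/7 + (1/77)*sqrt(1738) and contribute nothing to the residue; only the rational part matters.
The factor θ**2 - 2*θ/7 - 3/11 splits as (θ - a)(θ - a') with a = 1/7 + (1/77)*sqrt(1738), a' = 1/7 - (1/77)*sqrt(1738). At the order-3 pole a set g(θ) = (θ - a)^3*(rational part) = [12*θ**2/7 + 5*θ/11 - 12/11] / (θ - a')^3.
Order-3 pole: residue = g''(a)/2; g''(1/7 + (1/77)*sqrt(1738)) = -(7067907/31554496)*sqrt(1738), so the residue is -(7067907/63108992)*sqrt(1738).
List the singular points by increasing real part (a conjugate pair: the negative imaginary part first).


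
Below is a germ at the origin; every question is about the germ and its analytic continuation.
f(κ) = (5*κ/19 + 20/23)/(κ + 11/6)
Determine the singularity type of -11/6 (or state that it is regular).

The point is a pole of order 1.

The denominator factor κ + 11/6 vanishes at -11/6 and appears to the power 1; the numerator there equals 1015/2622, nonzero, and no other factor vanishes.
Hence a pole whose order is the multiplicity, 1.


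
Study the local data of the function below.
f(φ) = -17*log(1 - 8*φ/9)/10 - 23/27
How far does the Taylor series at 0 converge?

Branch term (-17/10)*log(1 - φ/(9/8)): its argument vanishes at φ = 9/8, a logarithmic branch point, modulus 9/8.
The radius of convergence is the smallest modulus among the singular points: 9/8.

The radius of convergence is 9/8.


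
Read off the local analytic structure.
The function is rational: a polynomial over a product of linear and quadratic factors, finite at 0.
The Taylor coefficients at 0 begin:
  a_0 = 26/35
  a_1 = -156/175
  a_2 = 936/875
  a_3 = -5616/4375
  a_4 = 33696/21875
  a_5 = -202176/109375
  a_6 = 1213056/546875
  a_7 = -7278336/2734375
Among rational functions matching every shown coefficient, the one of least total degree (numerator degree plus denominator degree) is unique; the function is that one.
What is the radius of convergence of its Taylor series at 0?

The radius of convergence is 5/6.

No rational of total degree below 1 reproduces all 8 coefficients; solving the [0/1] Pade equations on them gives f(χ) = 13/(21*(χ + 5/6)), whose expansion matches every shown term.
Denominator factor (χ + 5/6): pole of order 1 at -5/6, modulus 5/6.
The radius of convergence is the smallest modulus among the singular points: 5/6.


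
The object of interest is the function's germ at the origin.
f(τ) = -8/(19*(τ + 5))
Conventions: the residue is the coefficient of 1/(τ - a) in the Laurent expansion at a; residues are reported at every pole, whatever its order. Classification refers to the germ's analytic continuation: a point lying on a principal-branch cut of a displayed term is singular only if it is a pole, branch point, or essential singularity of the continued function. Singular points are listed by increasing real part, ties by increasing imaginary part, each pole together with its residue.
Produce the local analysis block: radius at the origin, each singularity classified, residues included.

Radius of convergence at 0: 5.
At -5: a pole of order 1; residue -8/19.

Denominator factor (τ + 5): pole of order 1 at -5, modulus 5.
The radius of convergence is the smallest modulus among the singular points: 5.
At the order-1 pole -5 set g(τ) = (τ - (-5))*f(τ) = -8/19.
Simple pole: residue = g(a) at a = -5, which is -8/19.


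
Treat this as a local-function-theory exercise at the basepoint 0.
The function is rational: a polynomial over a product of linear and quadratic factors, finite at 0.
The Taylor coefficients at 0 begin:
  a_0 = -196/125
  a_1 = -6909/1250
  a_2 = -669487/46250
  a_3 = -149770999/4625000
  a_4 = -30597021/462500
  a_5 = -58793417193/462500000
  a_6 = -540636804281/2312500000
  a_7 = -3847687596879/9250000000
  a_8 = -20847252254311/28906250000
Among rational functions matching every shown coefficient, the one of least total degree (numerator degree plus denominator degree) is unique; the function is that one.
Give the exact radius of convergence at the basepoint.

No rational of total degree below 7 reproduces all 9 coefficients; solving the [2/5] Pade equations on them gives f(γ) = (-10*γ**2/37 + 26*γ/35 + 16/7)/((γ - 5/7)**3*(γ + 2)**2), whose expansion matches every shown term.
Denominator factor (γ + 2)^2: pole of order 2 at -2, modulus 2.
Denominator factor (γ - 5/7)^3: pole of order 3 at 5/7, modulus 5/7.
The radius of convergence is the smallest modulus among the singular points: 5/7.

The radius of convergence is 5/7.


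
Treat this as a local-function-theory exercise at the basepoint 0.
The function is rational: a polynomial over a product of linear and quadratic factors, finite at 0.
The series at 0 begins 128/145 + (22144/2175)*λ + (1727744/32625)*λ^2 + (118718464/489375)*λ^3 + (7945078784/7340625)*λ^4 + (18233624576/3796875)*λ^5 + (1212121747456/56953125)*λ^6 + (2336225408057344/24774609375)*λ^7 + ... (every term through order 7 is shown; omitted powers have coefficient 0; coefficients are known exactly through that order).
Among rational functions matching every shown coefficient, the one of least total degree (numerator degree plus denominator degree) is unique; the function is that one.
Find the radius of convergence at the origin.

The radius of convergence is 2/3 - (1/6)*sqrt(7).

No rational of total degree below 4 reproduces all 8 coefficients; solving the [1/3] Pade equations on them gives f(λ) = (-16*λ/5 - 16/29)/((λ - 5/2)*(λ**2 - 4*λ/3 + 1/4)), whose expansion matches every shown term.
Denominator factor (λ**2 - 4*λ/3 + 1/4): discriminant 7/9, real irrational roots 2/3 + (1/6)*sqrt(7) and 2/3 - (1/6)*sqrt(7); poles of order 1, moduli 2/3 + (1/6)*sqrt(7) and 2/3 - (1/6)*sqrt(7).
Denominator factor (λ - 5/2): pole of order 1 at 5/2, modulus 5/2.
The radius of convergence is the smallest modulus among the singular points: 2/3 - (1/6)*sqrt(7).


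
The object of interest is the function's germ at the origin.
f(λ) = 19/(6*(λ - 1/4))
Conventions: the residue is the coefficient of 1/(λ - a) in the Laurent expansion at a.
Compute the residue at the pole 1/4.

The residue is 19/6.

At the order-1 pole 1/4 set g(λ) = (λ - (1/4))*f(λ) = 19/6.
Simple pole: residue = g(a) at a = 1/4, which is 19/6.


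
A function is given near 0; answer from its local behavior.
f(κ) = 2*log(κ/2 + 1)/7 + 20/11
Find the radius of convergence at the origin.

The radius of convergence is 2.

Branch term (2/7)*log(1 - κ/(-2)): its argument vanishes at κ = -2, a logarithmic branch point, modulus 2.
The radius of convergence is the smallest modulus among the singular points: 2.


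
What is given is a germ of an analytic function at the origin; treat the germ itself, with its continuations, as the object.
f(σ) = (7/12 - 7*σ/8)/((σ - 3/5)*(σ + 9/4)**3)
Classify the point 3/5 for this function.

The point is a pole of order 1.

The denominator factor σ - 3/5 vanishes at 3/5 and appears to the power 1; the numerator there equals 7/120, nonzero, and no other factor vanishes.
Hence a pole whose order is the multiplicity, 1.


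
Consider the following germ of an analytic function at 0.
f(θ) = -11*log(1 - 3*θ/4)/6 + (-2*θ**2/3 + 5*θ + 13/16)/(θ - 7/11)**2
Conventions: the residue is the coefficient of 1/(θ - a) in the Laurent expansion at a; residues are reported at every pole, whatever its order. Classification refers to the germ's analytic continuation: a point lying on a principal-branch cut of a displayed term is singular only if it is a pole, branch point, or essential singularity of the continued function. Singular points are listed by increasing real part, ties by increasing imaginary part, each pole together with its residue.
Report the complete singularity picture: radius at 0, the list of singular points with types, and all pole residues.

Radius of convergence at 0: 7/11.
At 7/11: a pole of order 2; residue 137/33.
At 4/3: a logarithmic branch point.

Denominator factor (θ - 7/11)^2: pole of order 2 at 7/11, modulus 7/11.
Branch term (-11/6)*log(1 - θ/(4/3)): its argument vanishes at θ = 4/3, a logarithmic branch point, modulus 4/3.
The radius of convergence is the smallest modulus among the singular points: 7/11.
The branch term is analytic at 7/11 and contributes nothing to the residue; only the rational part matters.
At the order-2 pole 7/11 set g(θ) = (θ - (7/11))^2*(rational part) = -2*θ**2/3 + 5*θ + 13/16.
Order-2 pole: residue = g'(a); g'(7/11) = 137/33, so the residue is 137/33.
List the singular points by increasing real part (a conjugate pair: the negative imaginary part first).


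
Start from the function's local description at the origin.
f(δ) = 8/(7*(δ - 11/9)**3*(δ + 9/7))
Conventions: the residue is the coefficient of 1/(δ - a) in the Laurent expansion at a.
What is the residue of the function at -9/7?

The residue is -35721/493039.

At the order-1 pole -9/7 set g(δ) = (δ - (-9/7))*f(δ) = 8/(7*(δ - 11/9)**3).
Simple pole: residue = g(a) at a = -9/7, which is -35721/493039.
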